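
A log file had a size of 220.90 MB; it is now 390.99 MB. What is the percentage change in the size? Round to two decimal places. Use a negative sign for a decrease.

77.00%

Change: 390.99 − 220.90 = 170.09.
Relative to the original: 170.09 ÷ 220.90 ≈ 77.00%.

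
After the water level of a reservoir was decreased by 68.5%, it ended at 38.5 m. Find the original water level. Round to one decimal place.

122.2 m

The overall multiplier applied was 0.315.
So the original water level was 38.5 ÷ 0.315 ≈ 122.2 m.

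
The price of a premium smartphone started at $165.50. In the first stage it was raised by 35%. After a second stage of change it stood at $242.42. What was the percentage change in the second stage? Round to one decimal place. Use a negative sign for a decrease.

8.5%

After the first stage: $165.50 × 1.35 = $223.425.
Second-stage multiplier: $242.42 ÷ $223.425 ≈ 1.08502.
That is a change of 8.5%.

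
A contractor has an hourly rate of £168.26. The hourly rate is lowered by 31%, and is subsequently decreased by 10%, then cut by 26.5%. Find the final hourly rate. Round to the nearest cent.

£76.80

Each change multiplies by a factor: 0.69 × 0.9 × 0.735 = 0.456435.
£168.26 × 0.456435 = £76.7997531 ≈ £76.80.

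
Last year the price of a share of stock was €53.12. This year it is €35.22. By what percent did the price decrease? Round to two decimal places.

Change: €35.22 − €53.12 = -€17.90.
Relative to the original: -€17.90 ÷ €53.12 ≈ -33.70%.
So the price decreased by 33.70%.

33.70%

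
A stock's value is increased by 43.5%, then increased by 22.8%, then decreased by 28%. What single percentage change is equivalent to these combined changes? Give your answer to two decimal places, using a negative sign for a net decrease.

A 43.5% increase multiplies by 1.435.
Then a 22.8% increase: 1.435 × 1.228 = 1.76218.
Then a 28% decrease: 1.76218 × 0.72 = 1.2687696.
Overall factor 1.2687696, i.e. 26.88%.

26.88%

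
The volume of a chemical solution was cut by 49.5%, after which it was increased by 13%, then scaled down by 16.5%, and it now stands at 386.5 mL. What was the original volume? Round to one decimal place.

Undoing the 16.5% decrease: 386.5 ÷ 0.835 ≈ 462.874251.
Undoing the 13% increase: 462.874251 ÷ 1.13 ≈ 409.623231.
Undoing the 49.5% decrease: 409.623231 ÷ 0.505 ≈ 811.1 mL.

811.1 mL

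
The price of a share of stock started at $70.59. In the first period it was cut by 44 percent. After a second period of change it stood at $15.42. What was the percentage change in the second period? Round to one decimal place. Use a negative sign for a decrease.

After the first period: $70.59 × 0.56 = $39.5304.
Second-period multiplier: $15.42 ÷ $39.5304 ≈ 0.39008.
That is a change of -61.0%.

-61.0%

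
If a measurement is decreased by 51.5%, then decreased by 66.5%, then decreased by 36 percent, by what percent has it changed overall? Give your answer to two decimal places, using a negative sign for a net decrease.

-89.60%

A 51.5% decrease multiplies by 0.485.
Then a 66.5% decrease: 0.485 × 0.335 = 0.162475.
Then a 36% decrease: 0.162475 × 0.64 = 0.103984.
Overall factor 0.103984, i.e. -89.60%.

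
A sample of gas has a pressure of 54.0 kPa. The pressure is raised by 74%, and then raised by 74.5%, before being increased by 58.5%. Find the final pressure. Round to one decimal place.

259.9 kPa

Each change multiplies by a factor: 1.74 × 1.745 × 1.585 = 4.8125355.
54.0 × 4.8125355 = 259.876917 ≈ 259.9.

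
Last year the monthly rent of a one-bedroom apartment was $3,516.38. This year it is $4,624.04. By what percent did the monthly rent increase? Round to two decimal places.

Change: $4,624.04 − $3,516.38 = $1,107.66.
Relative to the original: $1,107.66 ÷ $3,516.38 ≈ 31.50%.
So the monthly rent increased by 31.50%.

31.50%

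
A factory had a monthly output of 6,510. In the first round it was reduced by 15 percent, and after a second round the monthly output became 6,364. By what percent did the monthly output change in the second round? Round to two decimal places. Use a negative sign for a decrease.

After the first round: 6,510 × 0.85 = 5533.5.
Second-round multiplier: 6,364 ÷ 5533.5 ≈ 1.150086.
That is a change of 15.01%.

15.01%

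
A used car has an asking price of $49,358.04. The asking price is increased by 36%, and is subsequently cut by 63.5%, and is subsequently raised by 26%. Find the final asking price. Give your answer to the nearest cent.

$30,871.68

Apply the 36% increase: $49,358.04 × 1.36 = $67126.9344.
63.5% decrease: $67126.9344 × 0.365 = $24501.331056.
Apply the 26% increase: $24501.331056 × 1.26 = $30871.67713056 ≈ $30,871.68.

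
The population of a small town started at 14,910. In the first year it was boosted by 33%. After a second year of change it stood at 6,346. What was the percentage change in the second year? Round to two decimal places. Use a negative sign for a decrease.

-68.00%

After the first year: 14,910 × 1.33 = 19830.3.
Second-year multiplier: 6,346 ÷ 19830.3 ≈ 0.320015.
That is a change of -68.00%.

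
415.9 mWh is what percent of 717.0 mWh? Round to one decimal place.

415.9 mWh ÷ 717.0 mWh ≈ 58.0%.

58.0%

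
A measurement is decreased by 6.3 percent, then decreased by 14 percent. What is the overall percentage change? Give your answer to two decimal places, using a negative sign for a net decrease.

The combined multiplier is 0.937 × 0.86 = 0.80582.
That corresponds to a decrease of 19.42%.

-19.42%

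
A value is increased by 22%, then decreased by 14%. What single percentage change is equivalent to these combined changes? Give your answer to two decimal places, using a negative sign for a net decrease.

4.92%

A 22% increase multiplies by 1.22.
Then a 14% decrease: 1.22 × 0.86 = 1.0492.
Overall factor 1.0492, i.e. 4.92%.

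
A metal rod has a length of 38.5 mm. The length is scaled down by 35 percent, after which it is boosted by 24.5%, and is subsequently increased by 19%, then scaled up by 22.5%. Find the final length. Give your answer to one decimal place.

45.4 mm

Each change multiplies by a factor: 0.65 × 1.245 × 1.19 × 1.225 = 1.1796841875.
38.5 × 1.1796841875 = 45.41784121875 ≈ 45.4.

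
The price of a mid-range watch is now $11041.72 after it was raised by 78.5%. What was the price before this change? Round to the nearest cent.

The overall multiplier applied was 1.785.
So the original price was $11041.72 ÷ 1.785 ≈ $6185.84.

$6185.84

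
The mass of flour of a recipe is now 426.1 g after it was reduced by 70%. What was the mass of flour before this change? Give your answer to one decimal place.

The overall multiplier applied was 0.3.
So the original mass of flour was 426.1 ÷ 0.3 ≈ 1,420.3 g.

1,420.3 g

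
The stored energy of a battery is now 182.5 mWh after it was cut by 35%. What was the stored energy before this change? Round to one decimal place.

The overall multiplier applied was 0.65.
So the original stored energy was 182.5 ÷ 0.65 ≈ 280.8 mWh.

280.8 mWh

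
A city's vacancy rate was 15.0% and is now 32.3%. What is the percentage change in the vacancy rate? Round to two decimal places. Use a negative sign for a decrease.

The change is 32.3 − 15.0 = 17.3 percentage points.
Relative to the original 15.0%, that is 17.3 ÷ 15.0 ≈ 115.33%.

115.33%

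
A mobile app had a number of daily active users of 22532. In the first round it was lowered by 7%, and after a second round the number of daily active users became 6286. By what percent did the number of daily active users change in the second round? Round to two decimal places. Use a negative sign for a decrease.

After the first round: 22532 × 0.93 = 20954.76.
Second-round multiplier: 6286 ÷ 20954.76 ≈ 0.29998.
That is a change of -70.00%.

-70.00%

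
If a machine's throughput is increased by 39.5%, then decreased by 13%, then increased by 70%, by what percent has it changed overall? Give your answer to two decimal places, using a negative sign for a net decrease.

106.32%

A 39.5% increase multiplies by 1.395.
Then a 13% decrease: 1.395 × 0.87 = 1.21365.
Then a 70% increase: 1.21365 × 1.7 = 2.063205.
Overall factor 2.063205, i.e. 106.32%.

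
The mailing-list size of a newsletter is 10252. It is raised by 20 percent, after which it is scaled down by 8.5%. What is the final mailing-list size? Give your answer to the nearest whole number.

After the 20% increase: 10252 × 1.2 = 12302.4.
8.5% decrease: 12302.4 × 0.915 = 11256.696 ≈ 11257.

11257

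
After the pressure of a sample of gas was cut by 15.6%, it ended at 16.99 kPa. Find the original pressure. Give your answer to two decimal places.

20.13 kPa

The overall multiplier applied was 0.844.
So the original pressure was 16.99 ÷ 0.844 ≈ 20.13 kPa.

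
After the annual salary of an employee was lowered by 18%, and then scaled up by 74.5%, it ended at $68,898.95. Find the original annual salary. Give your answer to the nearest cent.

Undoing the 74.5% increase: $68,898.95 ÷ 1.745 ≈ $39483.638968.
Undoing the 18% decrease: $39483.638968 ÷ 0.82 ≈ $48,150.78.

$48,150.78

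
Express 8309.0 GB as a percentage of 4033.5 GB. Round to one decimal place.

8309.0 GB ÷ 4033.5 GB ≈ 206.0%.

206.0%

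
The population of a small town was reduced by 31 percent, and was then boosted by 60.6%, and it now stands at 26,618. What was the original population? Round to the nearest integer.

24,020

The overall multiplier applied was 0.69 × 1.606 = 1.10814.
So the original population was 26,618 ÷ 1.10814 ≈ 24,020.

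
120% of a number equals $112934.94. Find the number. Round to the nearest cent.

$112934.94 ÷ 1.2 = $94112.45.

$94112.45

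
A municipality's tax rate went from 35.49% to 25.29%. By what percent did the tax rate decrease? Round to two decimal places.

28.74%

The change is 25.29 − 35.49 = -10.20 percentage points.
Relative to the original 35.49%, that is -10.20 ÷ 35.49 ≈ -28.74%.
So the tax rate fell by 28.74%.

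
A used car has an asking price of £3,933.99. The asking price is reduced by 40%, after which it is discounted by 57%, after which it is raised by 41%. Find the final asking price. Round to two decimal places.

£1,431.11

Each change multiplies by a factor: 0.6 × 0.43 × 1.41 = 0.36378.
£3,933.99 × 0.36378 = £1431.1068822 ≈ £1,431.11.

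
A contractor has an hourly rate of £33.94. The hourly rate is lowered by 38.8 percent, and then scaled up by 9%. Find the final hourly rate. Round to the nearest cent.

38.8% decrease: £33.94 × 0.612 = £20.77128.
After the 9% increase: £20.77128 × 1.09 = £22.6406952 ≈ £22.64.

£22.64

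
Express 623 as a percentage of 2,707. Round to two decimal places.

623 ÷ 2,707 ≈ 23.01%.

23.01%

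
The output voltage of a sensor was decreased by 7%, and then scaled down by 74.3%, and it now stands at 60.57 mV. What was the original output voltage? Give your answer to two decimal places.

253.42 mV

The overall multiplier applied was 0.93 × 0.257 = 0.23901.
So the original output voltage was 60.57 ÷ 0.23901 ≈ 253.42 mV.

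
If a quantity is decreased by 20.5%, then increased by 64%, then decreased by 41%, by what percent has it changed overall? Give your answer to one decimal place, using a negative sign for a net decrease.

A 20.5% decrease multiplies by 0.795.
Then a 64% increase: 0.795 × 1.64 = 1.3038.
Then a 41% decrease: 1.3038 × 0.59 = 0.769242.
Overall factor 0.769242, i.e. -23.1%.

-23.1%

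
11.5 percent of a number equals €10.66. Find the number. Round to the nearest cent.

€92.70

€10.66 ÷ 0.115 ≈ €92.70.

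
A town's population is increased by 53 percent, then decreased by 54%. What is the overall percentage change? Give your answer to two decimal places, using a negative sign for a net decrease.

-29.62%

The combined multiplier is 1.53 × 0.46 = 0.7038.
That corresponds to a decrease of 29.62%.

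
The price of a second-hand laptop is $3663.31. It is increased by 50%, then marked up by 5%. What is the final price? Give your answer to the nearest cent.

$5769.71

Apply the 50% increase: $3663.31 × 1.5 = $5494.965.
Apply the 5% increase: $5494.965 × 1.05 = $5769.71325 ≈ $5769.71.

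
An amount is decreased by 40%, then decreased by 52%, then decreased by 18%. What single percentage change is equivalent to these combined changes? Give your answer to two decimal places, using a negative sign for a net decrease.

The combined multiplier is 0.6 × 0.48 × 0.82 = 0.23616.
That corresponds to a decrease of 76.38%.

-76.38%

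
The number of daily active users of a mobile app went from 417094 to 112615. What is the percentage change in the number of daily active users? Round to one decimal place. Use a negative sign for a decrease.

-73.0%

Change: 112615 − 417094 = -304479.
Relative to the original: -304479 ÷ 417094 ≈ -73.0%.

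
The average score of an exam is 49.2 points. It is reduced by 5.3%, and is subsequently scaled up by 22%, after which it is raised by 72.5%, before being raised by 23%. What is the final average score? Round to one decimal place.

120.6 points

Each change multiplies by a factor: 0.947 × 1.22 × 1.725 × 1.23 = 2.451342645.
49.2 × 2.451342645 = 120.606058134 ≈ 120.6.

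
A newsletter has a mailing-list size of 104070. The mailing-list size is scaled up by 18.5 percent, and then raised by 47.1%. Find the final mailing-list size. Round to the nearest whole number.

181408

Each change multiplies by a factor: 1.185 × 1.471 = 1.743135.
104070 × 1.743135 = 181408.05945 ≈ 181408.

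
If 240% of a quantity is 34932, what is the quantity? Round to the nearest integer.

14555

34932 ÷ 2.4 = 14555.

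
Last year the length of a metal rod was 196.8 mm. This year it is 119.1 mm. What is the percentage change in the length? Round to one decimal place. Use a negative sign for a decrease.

-39.5%

Change: 119.1 − 196.8 = -77.7.
Relative to the original: -77.7 ÷ 196.8 ≈ -39.5%.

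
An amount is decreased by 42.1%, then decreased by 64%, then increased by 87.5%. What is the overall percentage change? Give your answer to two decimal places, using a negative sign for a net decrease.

-60.92%

The combined multiplier is 0.579 × 0.36 × 1.875 = 0.390825.
That corresponds to a decrease of 60.92%.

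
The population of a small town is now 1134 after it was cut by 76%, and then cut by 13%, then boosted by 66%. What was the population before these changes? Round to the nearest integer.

Undoing the 66% increase: 1134 ÷ 1.66 ≈ 683.13253.
Undoing the 13% decrease: 683.13253 ÷ 0.87 ≈ 785.209805.
Undoing the 76% decrease: 785.209805 ÷ 0.24 ≈ 3272.

3272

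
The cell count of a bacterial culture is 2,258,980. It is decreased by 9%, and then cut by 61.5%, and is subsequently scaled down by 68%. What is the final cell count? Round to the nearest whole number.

Apply the 9% decrease: 2,258,980 × 0.91 = 2055671.8.
Apply the 61.5% decrease: 2055671.8 × 0.385 = 791433.643.
Apply the 68% decrease: 791433.643 × 0.32 = 253258.76576 ≈ 253,259.

253,259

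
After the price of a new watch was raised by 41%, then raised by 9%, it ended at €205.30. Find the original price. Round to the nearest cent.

The overall multiplier applied was 1.41 × 1.09 = 1.5369.
So the original price was €205.30 ÷ 1.5369 ≈ €133.58.

€133.58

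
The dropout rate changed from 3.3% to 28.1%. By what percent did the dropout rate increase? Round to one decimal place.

The change is 28.1 − 3.3 = 24.8 percentage points.
Relative to the original 3.3%, that is 24.8 ÷ 3.3 ≈ 751.5%.
So the dropout rate rose by 751.5%.

751.5%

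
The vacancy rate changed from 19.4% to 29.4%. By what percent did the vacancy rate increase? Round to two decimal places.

51.55%

The change is 29.4 − 19.4 = 10.0 percentage points.
Relative to the original 19.4%, that is 10.0 ÷ 19.4 ≈ 51.55%.
So the vacancy rate rose by 51.55%.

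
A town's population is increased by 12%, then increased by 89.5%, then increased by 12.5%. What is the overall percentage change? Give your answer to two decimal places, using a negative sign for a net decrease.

138.77%

A 12% increase multiplies by 1.12.
Then an 89.5% increase: 1.12 × 1.895 = 2.1224.
Then a 12.5% increase: 2.1224 × 1.125 = 2.3877.
Overall factor 2.3877, i.e. 138.77%.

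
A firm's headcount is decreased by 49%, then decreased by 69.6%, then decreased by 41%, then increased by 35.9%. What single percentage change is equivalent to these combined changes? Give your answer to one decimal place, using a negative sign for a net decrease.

A 49% decrease multiplies by 0.51.
Then a 69.6% decrease: 0.51 × 0.304 = 0.15504.
Then a 41% decrease: 0.15504 × 0.59 = 0.0914736.
Then a 35.9% increase: 0.0914736 × 1.359 = 0.1243126224.
Overall factor 0.1243126224, i.e. -87.6%.

-87.6%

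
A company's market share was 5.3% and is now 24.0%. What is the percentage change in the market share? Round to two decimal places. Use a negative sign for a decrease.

The change is 24.0 − 5.3 = 18.7 percentage points.
Relative to the original 5.3%, that is 18.7 ÷ 5.3 ≈ 352.83%.

352.83%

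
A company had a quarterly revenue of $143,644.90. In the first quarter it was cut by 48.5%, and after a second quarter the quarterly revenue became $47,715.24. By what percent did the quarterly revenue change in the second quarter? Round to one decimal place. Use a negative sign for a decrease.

-35.5%

After the first quarter: $143,644.90 × 0.515 = $73977.1235.
Second-quarter multiplier: $47,715.24 ÷ $73977.1235 ≈ 0.645.
That is a change of -35.5%.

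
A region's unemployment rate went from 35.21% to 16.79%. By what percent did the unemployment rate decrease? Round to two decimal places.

52.31%

The change is 16.79 − 35.21 = -18.42 percentage points.
Relative to the original 35.21%, that is -18.42 ÷ 35.21 ≈ -52.31%.
So the unemployment rate fell by 52.31%.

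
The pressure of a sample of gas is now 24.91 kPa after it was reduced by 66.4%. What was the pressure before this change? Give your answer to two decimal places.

74.14 kPa

The overall multiplier applied was 0.336.
So the original pressure was 24.91 ÷ 0.336 ≈ 74.14 kPa.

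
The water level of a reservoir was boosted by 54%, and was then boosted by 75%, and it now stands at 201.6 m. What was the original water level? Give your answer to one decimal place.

74.8 m

The overall multiplier applied was 1.54 × 1.75 = 2.695.
So the original water level was 201.6 ÷ 2.695 ≈ 74.8 m.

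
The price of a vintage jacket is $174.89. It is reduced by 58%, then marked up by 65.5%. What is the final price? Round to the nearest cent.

After the 58% decrease: $174.89 × 0.42 = $73.4538.
Apply the 65.5% increase: $73.4538 × 1.655 = $121.566039 ≈ $121.57.

$121.57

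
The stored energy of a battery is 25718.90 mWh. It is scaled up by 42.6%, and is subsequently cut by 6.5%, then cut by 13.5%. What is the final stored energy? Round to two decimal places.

After the 42.6% increase: 25718.90 × 1.426 = 36675.1514.
After the 6.5% decrease: 36675.1514 × 0.935 = 34291.266559.
After the 13.5% decrease: 34291.266559 × 0.865 = 29661.945573535 ≈ 29661.95.

29661.95 mWh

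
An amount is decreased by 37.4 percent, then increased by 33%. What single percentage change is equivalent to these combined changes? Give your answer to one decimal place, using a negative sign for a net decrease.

The combined multiplier is 0.626 × 1.33 = 0.83258.
That corresponds to a decrease of 16.7%.

-16.7%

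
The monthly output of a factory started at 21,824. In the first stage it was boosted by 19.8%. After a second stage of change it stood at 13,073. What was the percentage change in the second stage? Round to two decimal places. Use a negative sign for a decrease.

-50.00%

After the first stage: 21,824 × 1.198 = 26145.152.
Second-stage multiplier: 13,073 ÷ 26145.152 ≈ 0.500016.
That is a change of -50.00%.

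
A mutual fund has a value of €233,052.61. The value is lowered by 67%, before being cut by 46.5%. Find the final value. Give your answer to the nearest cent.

€41,145.44

Each change multiplies by a factor: 0.33 × 0.535 = 0.17655.
€233,052.61 × 0.17655 = €41145.4382955 ≈ €41,145.44.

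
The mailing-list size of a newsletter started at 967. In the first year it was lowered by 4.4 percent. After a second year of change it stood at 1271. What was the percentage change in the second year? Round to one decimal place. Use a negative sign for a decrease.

After the first year: 967 × 0.956 = 924.452.
Second-year multiplier: 1271 ÷ 924.452 ≈ 1.37487.
That is a change of 37.5%.

37.5%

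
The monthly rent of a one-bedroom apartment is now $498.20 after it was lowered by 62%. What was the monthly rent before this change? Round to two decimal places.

$1,311.05

The overall multiplier applied was 0.38.
So the original monthly rent was $498.20 ÷ 0.38 ≈ $1,311.05.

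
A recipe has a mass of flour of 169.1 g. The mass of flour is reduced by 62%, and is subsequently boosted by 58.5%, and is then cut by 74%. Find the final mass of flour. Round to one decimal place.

Each change multiplies by a factor: 0.38 × 1.585 × 0.26 = 0.156598.
169.1 × 0.156598 = 26.4807218 ≈ 26.5.

26.5 g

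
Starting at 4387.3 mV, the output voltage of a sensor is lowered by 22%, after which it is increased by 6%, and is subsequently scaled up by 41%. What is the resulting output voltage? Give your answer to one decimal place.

5114.7 mV

After the 22% decrease: 4387.3 × 0.78 = 3422.094.
After the 6% increase: 3422.094 × 1.06 = 3627.41964.
Apply the 41% increase: 3627.41964 × 1.41 = 5114.6616924 ≈ 5114.7.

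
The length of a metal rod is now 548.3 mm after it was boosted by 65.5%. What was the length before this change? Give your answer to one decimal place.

The overall multiplier applied was 1.655.
So the original length was 548.3 ÷ 1.655 ≈ 331.3 mm.

331.3 mm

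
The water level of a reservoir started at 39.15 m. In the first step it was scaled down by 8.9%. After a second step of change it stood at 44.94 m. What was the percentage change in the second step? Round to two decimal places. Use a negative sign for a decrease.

26.00%

After the first step: 39.15 × 0.911 = 35.66565.
Second-step multiplier: 44.94 ÷ 35.66565 ≈ 1.260036.
That is a change of 26.00%.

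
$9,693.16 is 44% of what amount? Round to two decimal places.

$9,693.16 ÷ 0.44 ≈ $22,029.91.

$22,029.91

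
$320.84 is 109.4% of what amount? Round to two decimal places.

$293.27

$320.84 ÷ 1.094 ≈ $293.27.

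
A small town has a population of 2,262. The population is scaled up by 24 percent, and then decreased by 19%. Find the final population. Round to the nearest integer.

2,272

Each change multiplies by a factor: 1.24 × 0.81 = 1.0044.
2,262 × 1.0044 = 2271.9528 ≈ 2,272.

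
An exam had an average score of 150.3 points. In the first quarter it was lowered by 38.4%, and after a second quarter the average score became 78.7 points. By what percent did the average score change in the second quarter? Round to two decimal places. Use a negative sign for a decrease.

After the first quarter: 150.3 × 0.616 = 92.5848.
Second-quarter multiplier: 78.7 ÷ 92.5848 ≈ 0.850032.
That is a change of -15.00%.

-15.00%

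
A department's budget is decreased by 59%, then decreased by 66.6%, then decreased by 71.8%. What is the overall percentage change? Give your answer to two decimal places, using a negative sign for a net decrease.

The combined multiplier is 0.41 × 0.334 × 0.282 = 0.03861708.
That corresponds to a decrease of 96.14%.

-96.14%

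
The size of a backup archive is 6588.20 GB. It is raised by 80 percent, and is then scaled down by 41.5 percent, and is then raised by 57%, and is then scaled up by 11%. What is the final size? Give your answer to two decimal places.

Each change multiplies by a factor: 1.8 × 0.585 × 1.57 × 1.11 = 1.8350631.
6588.20 × 1.8350631 = 12089.76271542 ≈ 12089.76.

12089.76 GB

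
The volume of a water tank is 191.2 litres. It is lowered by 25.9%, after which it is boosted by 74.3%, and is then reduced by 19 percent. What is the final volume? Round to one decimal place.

200.0 litres

Each change multiplies by a factor: 0.741 × 1.743 × 0.81 = 1.04616603.
191.2 × 1.04616603 = 200.026944936 ≈ 200.0.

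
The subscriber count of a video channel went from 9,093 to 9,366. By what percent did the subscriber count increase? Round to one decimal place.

3.0%

Change: 9,366 − 9,093 = 273.
Relative to the original: 273 ÷ 9,093 ≈ 3.0%.
So the subscriber count increased by 3.0%.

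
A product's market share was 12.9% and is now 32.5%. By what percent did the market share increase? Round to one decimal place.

151.9%

The change is 32.5 − 12.9 = 19.6 percentage points.
Relative to the original 12.9%, that is 19.6 ÷ 12.9 ≈ 151.9%.
So the market share rose by 151.9%.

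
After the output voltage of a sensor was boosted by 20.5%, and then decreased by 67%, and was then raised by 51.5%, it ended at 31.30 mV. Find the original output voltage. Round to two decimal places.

51.96 mV

The overall multiplier applied was 1.205 × 0.33 × 1.515 = 0.60243975.
So the original output voltage was 31.30 ÷ 0.60243975 ≈ 51.96 mV.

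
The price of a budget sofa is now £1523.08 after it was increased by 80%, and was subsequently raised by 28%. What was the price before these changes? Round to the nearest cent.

£661.06

Undoing the 28% increase: £1523.08 ÷ 1.28 = £1189.90625.
Undoing the 80% increase: £1189.90625 ÷ 1.8 ≈ £661.06.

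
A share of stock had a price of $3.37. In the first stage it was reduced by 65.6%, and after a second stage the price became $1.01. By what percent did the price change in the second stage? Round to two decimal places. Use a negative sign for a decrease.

After the first stage: $3.37 × 0.344 = $1.15928.
Second-stage multiplier: $1.01 ÷ $1.15928 ≈ 0.87123.
That is a change of -12.88%.

-12.88%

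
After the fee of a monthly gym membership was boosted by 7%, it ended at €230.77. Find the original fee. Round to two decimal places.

The overall multiplier applied was 1.07.
So the original fee was €230.77 ÷ 1.07 ≈ €215.67.

€215.67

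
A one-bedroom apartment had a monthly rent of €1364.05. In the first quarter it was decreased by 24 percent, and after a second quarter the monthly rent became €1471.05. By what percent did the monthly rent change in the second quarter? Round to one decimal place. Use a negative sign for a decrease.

41.9%

After the first quarter: €1364.05 × 0.76 = €1036.678.
Second-quarter multiplier: €1471.05 ÷ €1036.678 ≈ 1.419.
That is a change of 41.9%.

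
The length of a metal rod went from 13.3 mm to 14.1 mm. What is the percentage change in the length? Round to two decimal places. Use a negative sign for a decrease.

6.02%

Change: 14.1 − 13.3 = 0.8.
Relative to the original: 0.8 ÷ 13.3 ≈ 6.02%.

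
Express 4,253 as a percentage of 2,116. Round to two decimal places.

200.99%

4,253 ÷ 2,116 ≈ 200.99%.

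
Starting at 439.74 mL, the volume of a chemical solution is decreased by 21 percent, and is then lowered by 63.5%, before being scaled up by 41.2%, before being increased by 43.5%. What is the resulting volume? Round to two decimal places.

Each change multiplies by a factor: 0.79 × 0.365 × 1.412 × 1.435 = 0.584260537.
439.74 × 0.584260537 = 256.92272854038 ≈ 256.92.

256.92 mL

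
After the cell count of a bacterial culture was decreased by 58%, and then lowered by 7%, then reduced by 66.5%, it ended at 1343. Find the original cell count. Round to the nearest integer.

The overall multiplier applied was 0.42 × 0.93 × 0.335 = 0.130851.
So the original cell count was 1343 ÷ 0.130851 ≈ 10264.

10264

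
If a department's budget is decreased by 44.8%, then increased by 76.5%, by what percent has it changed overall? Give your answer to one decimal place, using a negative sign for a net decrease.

-2.6%

The combined multiplier is 0.552 × 1.765 = 0.97428.
That corresponds to a decrease of 2.6%.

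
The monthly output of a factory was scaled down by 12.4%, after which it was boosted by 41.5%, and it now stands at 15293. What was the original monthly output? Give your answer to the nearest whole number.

12338

The overall multiplier applied was 0.876 × 1.415 = 1.23954.
So the original monthly output was 15293 ÷ 1.23954 ≈ 12338.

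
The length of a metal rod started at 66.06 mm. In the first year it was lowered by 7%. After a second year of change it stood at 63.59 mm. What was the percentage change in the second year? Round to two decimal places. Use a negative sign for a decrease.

After the first year: 66.06 × 0.93 = 61.4358.
Second-year multiplier: 63.59 ÷ 61.4358 ≈ 1.035064.
That is a change of 3.51%.

3.51%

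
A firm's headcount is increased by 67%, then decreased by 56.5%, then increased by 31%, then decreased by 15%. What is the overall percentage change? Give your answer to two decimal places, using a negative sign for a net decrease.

-19.11%

The combined multiplier is 1.67 × 0.435 × 1.31 × 0.85 = 0.808902075.
That corresponds to a decrease of 19.11%.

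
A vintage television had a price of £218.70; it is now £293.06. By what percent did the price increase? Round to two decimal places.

Change: £293.06 − £218.70 = £74.36.
Relative to the original: £74.36 ÷ £218.70 ≈ 34.00%.
So the price increased by 34.00%.

34.00%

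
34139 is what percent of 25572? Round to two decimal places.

133.50%

34139 ÷ 25572 ≈ 133.50%.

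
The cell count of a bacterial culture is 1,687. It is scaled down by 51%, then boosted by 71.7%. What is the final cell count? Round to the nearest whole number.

Apply the 51% decrease: 1,687 × 0.49 = 826.63.
71.7% increase: 826.63 × 1.717 = 1419.32371 ≈ 1,419.

1,419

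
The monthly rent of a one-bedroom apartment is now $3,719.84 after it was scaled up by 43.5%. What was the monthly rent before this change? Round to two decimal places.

The overall multiplier applied was 1.435.
So the original monthly rent was $3,719.84 ÷ 1.435 ≈ $2,592.22.

$2,592.22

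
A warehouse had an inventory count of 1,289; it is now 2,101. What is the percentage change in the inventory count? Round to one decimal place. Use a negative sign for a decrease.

Change: 2,101 − 1,289 = 812.
Relative to the original: 812 ÷ 1,289 ≈ 63.0%.

63.0%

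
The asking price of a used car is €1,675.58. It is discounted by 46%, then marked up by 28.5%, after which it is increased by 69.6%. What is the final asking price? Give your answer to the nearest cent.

€1,971.91

Each change multiplies by a factor: 0.54 × 1.285 × 1.696 = 1.1768544.
€1,675.58 × 1.1768544 = €1971.913695552 ≈ €1,971.91.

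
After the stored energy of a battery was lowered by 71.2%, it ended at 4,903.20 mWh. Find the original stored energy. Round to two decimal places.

17,025.00 mWh

The overall multiplier applied was 0.288.
So the original stored energy was 4,903.20 ÷ 0.288 = 17,025.00 mWh.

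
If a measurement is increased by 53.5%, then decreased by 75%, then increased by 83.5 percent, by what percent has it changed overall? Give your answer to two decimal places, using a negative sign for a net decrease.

-29.58%

A 53.5% increase multiplies by 1.535.
Then a 75% decrease: 1.535 × 0.25 = 0.38375.
Then an 83.5% increase: 0.38375 × 1.835 = 0.70418125.
Overall factor 0.70418125, i.e. -29.58%.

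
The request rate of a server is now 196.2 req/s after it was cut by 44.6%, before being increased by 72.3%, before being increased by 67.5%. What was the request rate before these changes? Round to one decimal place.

122.7 req/s

Undoing the 67.5% increase: 196.2 ÷ 1.675 ≈ 117.134328.
Undoing the 72.3% increase: 117.134328 ÷ 1.723 ≈ 67.982779.
Undoing the 44.6% decrease: 67.982779 ÷ 0.554 ≈ 122.7 req/s.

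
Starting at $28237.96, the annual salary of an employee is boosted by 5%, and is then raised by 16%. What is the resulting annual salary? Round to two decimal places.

Each change multiplies by a factor: 1.05 × 1.16 = 1.218.
$28237.96 × 1.218 = $34393.83528 ≈ $34393.84.

$34393.84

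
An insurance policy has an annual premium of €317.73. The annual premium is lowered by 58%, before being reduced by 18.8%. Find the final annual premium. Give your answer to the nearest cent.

58% decrease: €317.73 × 0.42 = €133.4466.
After the 18.8% decrease: €133.4466 × 0.812 = €108.3586392 ≈ €108.36.

€108.36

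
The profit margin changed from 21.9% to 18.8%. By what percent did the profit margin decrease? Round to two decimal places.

14.16%

The change is 18.8 − 21.9 = -3.1 percentage points.
Relative to the original 21.9%, that is -3.1 ÷ 21.9 ≈ -14.16%.
So the profit margin fell by 14.16%.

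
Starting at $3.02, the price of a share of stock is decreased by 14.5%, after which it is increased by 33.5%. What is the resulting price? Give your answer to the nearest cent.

$3.45

Apply the 14.5% decrease: $3.02 × 0.855 = $2.5821.
After the 33.5% increase: $2.5821 × 1.335 = $3.4471035 ≈ $3.45.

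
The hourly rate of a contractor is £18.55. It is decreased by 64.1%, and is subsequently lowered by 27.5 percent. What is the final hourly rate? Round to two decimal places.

£4.83

Apply the 64.1% decrease: £18.55 × 0.359 = £6.65945.
27.5% decrease: £6.65945 × 0.725 = £4.82810125 ≈ £4.83.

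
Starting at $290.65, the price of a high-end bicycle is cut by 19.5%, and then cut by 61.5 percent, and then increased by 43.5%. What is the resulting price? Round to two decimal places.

$129.26

After the 19.5% decrease: $290.65 × 0.805 = $233.97325.
Apply the 61.5% decrease: $233.97325 × 0.385 = $90.07970125.
After the 43.5% increase: $90.07970125 × 1.435 = $129.26437129375 ≈ $129.26.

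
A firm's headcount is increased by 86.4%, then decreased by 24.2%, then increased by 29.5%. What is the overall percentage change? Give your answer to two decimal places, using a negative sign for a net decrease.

The combined multiplier is 1.864 × 0.758 × 1.295 = 1.82972104.
That corresponds to an increase of 82.97%.

82.97%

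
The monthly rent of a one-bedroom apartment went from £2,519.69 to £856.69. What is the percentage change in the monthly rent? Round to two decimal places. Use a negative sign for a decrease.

-66.00%

Change: £856.69 − £2,519.69 = -£1,663.00.
Relative to the original: -£1,663.00 ÷ £2,519.69 ≈ -66.00%.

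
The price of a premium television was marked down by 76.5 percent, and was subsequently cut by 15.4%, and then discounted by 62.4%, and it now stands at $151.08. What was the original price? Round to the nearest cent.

The overall multiplier applied was 0.235 × 0.846 × 0.376 = 0.07475256.
So the original price was $151.08 ÷ 0.07475256 ≈ $2,021.07.

$2,021.07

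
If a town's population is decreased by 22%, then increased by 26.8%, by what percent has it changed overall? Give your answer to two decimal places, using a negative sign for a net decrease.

A 22% decrease multiplies by 0.78.
Then a 26.8% increase: 0.78 × 1.268 = 0.98904.
Overall factor 0.98904, i.e. -1.10%.

-1.10%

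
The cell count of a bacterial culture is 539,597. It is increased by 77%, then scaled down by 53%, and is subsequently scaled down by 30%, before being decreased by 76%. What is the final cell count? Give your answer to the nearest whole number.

75,414

Each change multiplies by a factor: 1.77 × 0.47 × 0.7 × 0.24 = 0.1397592.
539,597 × 0.1397592 = 75413.6450424 ≈ 75,414.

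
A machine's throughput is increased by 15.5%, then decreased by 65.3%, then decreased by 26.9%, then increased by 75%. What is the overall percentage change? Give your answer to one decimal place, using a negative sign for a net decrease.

A 15.5% increase multiplies by 1.155.
Then a 65.3% decrease: 1.155 × 0.347 = 0.400785.
Then a 26.9% decrease: 0.400785 × 0.731 = 0.292973835.
Then a 75% increase: 0.292973835 × 1.75 = 0.51270421125.
Overall factor 0.51270421125, i.e. -48.7%.

-48.7%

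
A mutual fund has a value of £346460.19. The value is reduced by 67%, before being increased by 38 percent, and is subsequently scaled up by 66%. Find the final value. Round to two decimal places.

£261911.43

Each change multiplies by a factor: 0.33 × 1.38 × 1.66 = 0.755964.
£346460.19 × 0.755964 = £261911.43107316 ≈ £261911.43.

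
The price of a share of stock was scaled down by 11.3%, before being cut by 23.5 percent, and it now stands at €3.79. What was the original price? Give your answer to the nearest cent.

€5.59

The overall multiplier applied was 0.887 × 0.765 = 0.678555.
So the original price was €3.79 ÷ 0.678555 ≈ €5.59.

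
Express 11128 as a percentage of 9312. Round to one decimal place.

11128 ÷ 9312 ≈ 119.5%.

119.5%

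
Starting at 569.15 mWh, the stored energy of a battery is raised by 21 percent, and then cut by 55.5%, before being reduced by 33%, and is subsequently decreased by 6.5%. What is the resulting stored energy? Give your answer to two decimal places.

191.98 mWh

21% increase: 569.15 × 1.21 = 688.6715.
55.5% decrease: 688.6715 × 0.445 = 306.4588175.
33% decrease: 306.4588175 × 0.67 = 205.327407725.
Apply the 6.5% decrease: 205.327407725 × 0.935 = 191.981126222875 ≈ 191.98.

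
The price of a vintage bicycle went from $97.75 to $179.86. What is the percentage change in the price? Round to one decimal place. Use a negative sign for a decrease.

84.0%

Change: $179.86 − $97.75 = $82.11.
Relative to the original: $82.11 ÷ $97.75 = 84.0%.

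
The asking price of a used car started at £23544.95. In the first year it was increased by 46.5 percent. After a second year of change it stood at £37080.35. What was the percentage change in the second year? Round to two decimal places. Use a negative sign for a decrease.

7.50%

After the first year: £23544.95 × 1.465 = £34493.35175.
Second-year multiplier: £37080.35 ÷ £34493.35175 ≈ 1.075.
That is a change of 7.50%.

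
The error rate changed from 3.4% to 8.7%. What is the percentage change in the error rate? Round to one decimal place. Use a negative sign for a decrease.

155.9%

The change is 8.7 − 3.4 = 5.3 percentage points.
Relative to the original 3.4%, that is 5.3 ÷ 3.4 ≈ 155.9%.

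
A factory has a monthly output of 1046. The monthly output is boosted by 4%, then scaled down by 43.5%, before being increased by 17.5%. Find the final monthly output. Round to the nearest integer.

Each change multiplies by a factor: 1.04 × 0.565 × 1.175 = 0.69043.
1046 × 0.69043 = 722.18978 ≈ 722.

722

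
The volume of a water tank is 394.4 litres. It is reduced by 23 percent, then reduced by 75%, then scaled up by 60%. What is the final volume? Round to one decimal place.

121.5 litres

Each change multiplies by a factor: 0.77 × 0.25 × 1.6 = 0.308.
394.4 × 0.308 = 121.4752 ≈ 121.5.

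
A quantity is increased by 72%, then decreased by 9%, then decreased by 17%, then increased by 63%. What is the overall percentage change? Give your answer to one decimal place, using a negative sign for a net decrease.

A 72% increase multiplies by 1.72.
Then a 9% decrease: 1.72 × 0.91 = 1.5652.
Then a 17% decrease: 1.5652 × 0.83 = 1.299116.
Then a 63% increase: 1.299116 × 1.63 = 2.11755908.
Overall factor 2.11755908, i.e. 111.8%.

111.8%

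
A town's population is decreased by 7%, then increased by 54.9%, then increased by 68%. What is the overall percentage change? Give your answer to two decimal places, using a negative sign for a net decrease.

The combined multiplier is 0.93 × 1.549 × 1.68 = 2.4201576.
That corresponds to an increase of 142.02%.

142.02%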